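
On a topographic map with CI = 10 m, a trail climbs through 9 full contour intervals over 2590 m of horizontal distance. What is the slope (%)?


elevation change = 9 * 10 = 90 m
slope = 90 / 2590 * 100 = 3.5%

3.5%


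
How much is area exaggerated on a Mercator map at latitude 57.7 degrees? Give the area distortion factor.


area_distortion = 1/cos^2(57.7) = 3.502

3.502


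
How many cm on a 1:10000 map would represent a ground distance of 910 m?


map_cm = 910 * 100 / 10000 = 9.1 cm

9.1 cm


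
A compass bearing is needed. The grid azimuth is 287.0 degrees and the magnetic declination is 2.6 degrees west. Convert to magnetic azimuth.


magnetic azimuth = grid azimuth - declination (east +ve)
mag_az = 287.0 - -2.6 = 289.6 degrees

289.6 degrees


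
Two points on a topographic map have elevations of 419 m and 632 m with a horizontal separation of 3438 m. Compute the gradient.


gradient = (632 - 419) / 3438 = 213 / 3438 = 0.062

0.062


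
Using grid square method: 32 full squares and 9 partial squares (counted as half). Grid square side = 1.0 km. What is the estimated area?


effective squares = 32 + 9 * 0.5 = 36.5
area = 36.5 * 1.0 = 36.5 km^2

36.5 km^2


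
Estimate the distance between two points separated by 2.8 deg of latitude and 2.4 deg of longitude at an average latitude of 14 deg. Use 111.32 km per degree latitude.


dlat_km = 2.8 * 111.32 = 311.696
dlon_km = 2.4 * 111.32 * cos(14) ≈ 259.232
dist = sqrt(311.696^2 + 259.232^2) ≈ 405.4 km

405.4 km


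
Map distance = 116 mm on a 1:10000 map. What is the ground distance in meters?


ground = 116 mm * 10000 / 1000 = 1160.0 m

1160.0 m


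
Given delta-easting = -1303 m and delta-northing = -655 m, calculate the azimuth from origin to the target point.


az = atan2(-1303, -655) = -116.7 deg
adjusted to 0-360: 243.3 degrees

243.3 degrees


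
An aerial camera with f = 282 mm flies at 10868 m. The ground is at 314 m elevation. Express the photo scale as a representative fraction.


scale = f / (H - h) = 282 mm / 10554 m = 282 / 10554000 = 1:37426

1:37426


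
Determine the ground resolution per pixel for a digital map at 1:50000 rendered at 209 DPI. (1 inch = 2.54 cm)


pixel_cm = 2.54 / 209 ≈ 0.012153 cm
ground = pixel_cm * 50000 / 100 = 2.54 * 50000 / (209 * 100) = 127000 / 20900 ≈ 6.08 m

6.08 m


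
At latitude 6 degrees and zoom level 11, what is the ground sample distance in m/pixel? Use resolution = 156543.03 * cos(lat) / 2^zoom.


res = 156543.03 * cos(6) / 2^11 = 156543.03 * 0.9945219 / 2048 = 76.02 m/pixel

76.02 m/pixel


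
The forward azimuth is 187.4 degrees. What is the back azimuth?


back azimuth = (187.4 + 180) mod 360 = 7.4 degrees

7.4 degrees


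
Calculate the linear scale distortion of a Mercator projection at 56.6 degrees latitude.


SF = 1 / cos(56.6) = 1 / 0.550481 = 1.817

1.817


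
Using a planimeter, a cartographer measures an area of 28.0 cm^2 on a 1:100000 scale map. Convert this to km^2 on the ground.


ground_area = 28.0 * (100000/100)^2 = 28000000.0 m^2 = 28.0 km^2

28.0 km^2


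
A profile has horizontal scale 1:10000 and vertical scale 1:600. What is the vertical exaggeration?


VE = horizontal_scale / vertical_scale = 10000 / 600 ≈ 16.7

16.7x


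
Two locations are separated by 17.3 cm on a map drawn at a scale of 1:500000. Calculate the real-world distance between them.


ground = 17.3 cm * 500000 / 100 = 86500.0 m = 86.5 km

86.5 km


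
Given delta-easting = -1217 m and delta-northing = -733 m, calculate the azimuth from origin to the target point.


az = atan2(-1217, -733) = -121.1 deg
adjusted to 0-360: 238.9 degrees

238.9 degrees


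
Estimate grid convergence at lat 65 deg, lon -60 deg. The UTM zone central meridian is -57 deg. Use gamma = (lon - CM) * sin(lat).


gamma = (-60 - -57) * sin(65) = -3 * 0.906308 = -2.719 degrees

-2.719 degrees


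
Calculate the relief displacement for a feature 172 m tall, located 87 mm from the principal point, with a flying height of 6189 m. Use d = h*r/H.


d = h * r / H = 172 * 87 / 6189 = 2.42 mm

2.42 mm


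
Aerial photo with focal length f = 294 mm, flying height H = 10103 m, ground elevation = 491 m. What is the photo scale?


scale = f / (H - h) = 294 mm / 9612 m = 294 / 9612000 = 1:32694

1:32694


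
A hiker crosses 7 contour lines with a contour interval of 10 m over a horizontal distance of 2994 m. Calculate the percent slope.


elevation change = 7 * 10 = 70 m
slope = 70 / 2994 * 100 = 2.3%

2.3%


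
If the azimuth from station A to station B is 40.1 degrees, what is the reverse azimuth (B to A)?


back azimuth = (40.1 + 180) mod 360 = 220.1 degrees

220.1 degrees


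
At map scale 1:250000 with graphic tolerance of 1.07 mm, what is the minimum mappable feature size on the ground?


ground = 1.07 mm * 250000 / 1000 = 267.5 m

267.5 m


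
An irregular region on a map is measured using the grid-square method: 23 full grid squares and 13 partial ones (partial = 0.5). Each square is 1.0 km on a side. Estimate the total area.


effective squares = 23 + 13 * 0.5 = 29.5
area = 29.5 * 1.0 = 29.5 km^2

29.5 km^2


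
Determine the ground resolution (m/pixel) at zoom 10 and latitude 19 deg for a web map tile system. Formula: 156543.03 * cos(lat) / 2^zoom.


res = 156543.03 * cos(19) / 2^10 = 156543.03 * 0.94551858 / 1024 = 144.55 m/pixel

144.55 m/pixel


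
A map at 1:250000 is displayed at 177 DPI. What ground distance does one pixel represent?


pixel_cm = 2.54 / 177 ≈ 0.01435 cm
ground = pixel_cm * 250000 / 100 = 2.54 * 250000 / (177 * 100) = 635000 / 17700 ≈ 35.88 m

35.88 m


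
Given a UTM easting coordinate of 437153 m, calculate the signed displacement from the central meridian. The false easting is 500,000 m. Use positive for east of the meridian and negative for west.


displacement = 437153 - 500000 = -62847 m

-62847 m


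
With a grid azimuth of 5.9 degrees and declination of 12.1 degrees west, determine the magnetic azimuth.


magnetic azimuth = grid azimuth - declination (east +ve)
mag_az = 5.9 - -12.1 = 18.0 degrees

18.0 degrees


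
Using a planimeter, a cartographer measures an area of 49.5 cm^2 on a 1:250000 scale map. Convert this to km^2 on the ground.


ground_area = 49.5 * (250000/100)^2 = 309375000.0 m^2 = 309.375 km^2

309.375 km^2


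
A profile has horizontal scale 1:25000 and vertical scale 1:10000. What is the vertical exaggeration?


VE = horizontal_scale / vertical_scale = 25000 / 10000 = 2.5

2.5x


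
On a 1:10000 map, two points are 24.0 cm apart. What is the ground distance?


ground = 24.0 cm * 10000 / 100 = 2400.0 m = 2.4 km

2.4 km


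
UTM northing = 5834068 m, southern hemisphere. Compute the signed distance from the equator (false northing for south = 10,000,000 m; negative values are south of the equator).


For southern: actual = 5834068 - 10000000 = -4165932 m

-4165932 m


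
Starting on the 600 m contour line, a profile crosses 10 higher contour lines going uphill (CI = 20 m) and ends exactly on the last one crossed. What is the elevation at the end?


elevation = 600 + 10 * 20 = 800 m

800 m


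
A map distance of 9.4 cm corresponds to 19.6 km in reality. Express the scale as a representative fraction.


ground = 19.6 km = 1960000 cm; RF denominator = ground / map = 1960000 / 9.4 ≈ 208511; RF = 1:208511

1:208511


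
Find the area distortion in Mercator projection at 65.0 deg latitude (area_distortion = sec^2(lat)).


area_distortion = 1/cos^2(65.0) = 5.599

5.599


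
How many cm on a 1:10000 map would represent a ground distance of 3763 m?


map_cm = 3763 * 100 / 10000 = 37.63 cm

37.63 cm


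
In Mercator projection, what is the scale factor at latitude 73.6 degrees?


SF = 1 / cos(73.6) = 1 / 0.282341 = 3.542

3.542


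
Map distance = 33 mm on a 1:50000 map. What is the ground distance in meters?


ground = 33 mm * 50000 / 1000 = 1650.0 m

1650.0 m


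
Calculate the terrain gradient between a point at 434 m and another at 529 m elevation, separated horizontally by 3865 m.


gradient = (529 - 434) / 3865 = 95 / 3865 = 0.0246

0.0246


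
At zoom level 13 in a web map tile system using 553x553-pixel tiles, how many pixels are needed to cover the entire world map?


tiles per axis = 2^13 = 8192
total tiles = 8192^2 = 67108864
pixels per axis = 8192 * 553 = 4530176
total pixels = 4530176^2 = 20522494590976

20522494590976 pixels


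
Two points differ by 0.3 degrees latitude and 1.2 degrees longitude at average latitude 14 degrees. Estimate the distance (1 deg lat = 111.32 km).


dlat_km = 0.3 * 111.32 = 33.396
dlon_km = 1.2 * 111.32 * cos(14) ≈ 129.616
dist = sqrt(33.396^2 + 129.616^2) ≈ 133.8 km

133.8 km


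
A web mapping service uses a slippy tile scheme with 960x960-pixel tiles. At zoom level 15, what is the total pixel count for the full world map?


tiles per axis = 2^15 = 32768
total tiles = 32768^2 = 1073741824
pixels per axis = 32768 * 960 = 31457280
total pixels = 31457280^2 = 989560464998400

989560464998400 pixels


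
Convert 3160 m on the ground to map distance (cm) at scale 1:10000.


map_cm = 3160 * 100 / 10000 = 31.6 cm

31.6 cm


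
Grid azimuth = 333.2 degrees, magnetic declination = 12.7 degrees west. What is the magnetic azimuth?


magnetic azimuth = grid azimuth - declination (east +ve)
mag_az = 333.2 - -12.7 = 345.9 degrees

345.9 degrees


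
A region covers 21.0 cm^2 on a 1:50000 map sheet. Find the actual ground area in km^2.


ground_area = 21.0 * (50000/100)^2 = 5250000.0 m^2 = 5.25 km^2

5.25 km^2


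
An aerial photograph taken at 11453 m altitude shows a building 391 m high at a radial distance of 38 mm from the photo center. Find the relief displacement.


d = h * r / H = 391 * 38 / 11453 = 1.3 mm

1.3 mm


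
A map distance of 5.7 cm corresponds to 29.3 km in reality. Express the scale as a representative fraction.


ground = 29.3 km = 2930000 cm; RF denominator = ground / map = 2930000 / 5.7 ≈ 514035; RF = 1:514035

1:514035


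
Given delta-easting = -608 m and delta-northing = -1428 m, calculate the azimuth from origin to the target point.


az = atan2(-608, -1428) = -156.9 deg
adjusted to 0-360: 203.1 degrees

203.1 degrees


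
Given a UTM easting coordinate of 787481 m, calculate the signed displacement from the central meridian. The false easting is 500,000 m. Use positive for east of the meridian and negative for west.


displacement = 787481 - 500000 = 287481 m

287481 m


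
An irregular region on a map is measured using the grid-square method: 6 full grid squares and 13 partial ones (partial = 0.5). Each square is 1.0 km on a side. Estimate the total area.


effective squares = 6 + 13 * 0.5 = 12.5
area = 12.5 * 1.0 = 12.5 km^2

12.5 km^2


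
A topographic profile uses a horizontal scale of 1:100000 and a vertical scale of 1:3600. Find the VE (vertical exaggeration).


VE = horizontal_scale / vertical_scale = 100000 / 3600 ≈ 27.8

27.8x


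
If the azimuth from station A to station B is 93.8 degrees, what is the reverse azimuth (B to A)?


back azimuth = (93.8 + 180) mod 360 = 273.8 degrees

273.8 degrees


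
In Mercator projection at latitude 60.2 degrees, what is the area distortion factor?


area_distortion = 1/cos^2(60.2) = 4.049

4.049


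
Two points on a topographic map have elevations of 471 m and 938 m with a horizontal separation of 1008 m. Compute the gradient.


gradient = (938 - 471) / 1008 = 467 / 1008 = 0.4633

0.4633


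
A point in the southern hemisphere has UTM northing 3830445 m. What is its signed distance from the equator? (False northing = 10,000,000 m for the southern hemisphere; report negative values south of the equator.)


For southern: actual = 3830445 - 10000000 = -6169555 m

-6169555 m


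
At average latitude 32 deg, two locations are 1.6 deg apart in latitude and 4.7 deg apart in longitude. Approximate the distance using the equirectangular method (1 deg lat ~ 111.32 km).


dlat_km = 1.6 * 111.32 = 178.112
dlon_km = 4.7 * 111.32 * cos(32) ≈ 443.702
dist = sqrt(178.112^2 + 443.702^2) ≈ 478.1 km

478.1 km


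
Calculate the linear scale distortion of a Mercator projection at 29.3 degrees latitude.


SF = 1 / cos(29.3) = 1 / 0.872069 = 1.147

1.147


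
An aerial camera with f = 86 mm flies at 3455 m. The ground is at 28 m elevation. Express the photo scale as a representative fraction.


scale = f / (H - h) = 86 mm / 3427 m = 86 / 3427000 = 1:39849

1:39849


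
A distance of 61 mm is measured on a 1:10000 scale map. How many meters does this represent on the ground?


ground = 61 mm * 10000 / 1000 = 610.0 m

610.0 m


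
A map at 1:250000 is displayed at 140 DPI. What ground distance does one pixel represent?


pixel_cm = 2.54 / 140 ≈ 0.018143 cm
ground = pixel_cm * 250000 / 100 = 2.54 * 250000 / (140 * 100) = 635000 / 14000 ≈ 45.36 m

45.36 m


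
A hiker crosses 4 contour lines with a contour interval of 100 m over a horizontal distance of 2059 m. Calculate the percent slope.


elevation change = 4 * 100 = 400 m
slope = 400 / 2059 * 100 = 19.4%

19.4%


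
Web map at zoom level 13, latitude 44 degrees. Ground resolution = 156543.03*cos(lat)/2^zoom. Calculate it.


res = 156543.03 * cos(44) / 2^13 = 156543.03 * 0.7193398 / 8192 = 13.75 m/pixel

13.75 m/pixel


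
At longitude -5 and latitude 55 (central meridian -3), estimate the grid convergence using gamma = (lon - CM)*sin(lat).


gamma = (-5 - -3) * sin(55) = -2 * 0.819152 = -1.638 degrees

-1.638 degrees


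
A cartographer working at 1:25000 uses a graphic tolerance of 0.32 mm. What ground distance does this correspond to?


ground = 0.32 mm * 25000 / 1000 = 8.0 m

8.0 m


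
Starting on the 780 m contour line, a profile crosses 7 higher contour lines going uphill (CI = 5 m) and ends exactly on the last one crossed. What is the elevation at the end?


elevation = 780 + 7 * 5 = 815 m

815 m


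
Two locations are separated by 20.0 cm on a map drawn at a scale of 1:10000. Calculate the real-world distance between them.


ground = 20.0 cm * 10000 / 100 = 2000.0 m = 2.0 km

2.0 km


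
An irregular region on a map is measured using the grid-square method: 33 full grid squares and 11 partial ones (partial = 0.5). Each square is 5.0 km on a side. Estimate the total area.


effective squares = 33 + 11 * 0.5 = 38.5
area = 38.5 * 25.0 = 962.5 km^2

962.5 km^2


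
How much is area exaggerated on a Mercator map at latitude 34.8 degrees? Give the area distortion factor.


area_distortion = 1/cos^2(34.8) = 1.483

1.483


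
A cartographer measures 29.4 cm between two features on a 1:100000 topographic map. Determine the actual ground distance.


ground = 29.4 cm * 100000 / 100 = 29400.0 m = 29.4 km

29.4 km


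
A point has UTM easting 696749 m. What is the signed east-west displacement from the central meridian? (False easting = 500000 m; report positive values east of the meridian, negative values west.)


displacement = 696749 - 500000 = 196749 m

196749 m


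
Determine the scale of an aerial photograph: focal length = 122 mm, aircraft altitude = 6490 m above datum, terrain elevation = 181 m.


scale = f / (H - h) = 122 mm / 6309 m = 122 / 6309000 = 1:51713

1:51713


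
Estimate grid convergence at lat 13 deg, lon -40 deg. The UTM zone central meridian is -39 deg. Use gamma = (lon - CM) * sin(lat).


gamma = (-40 - -39) * sin(13) = -1 * 0.224951 = -0.225 degrees

-0.225 degrees


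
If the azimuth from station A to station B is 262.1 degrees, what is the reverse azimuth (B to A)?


back azimuth = (262.1 + 180) mod 360 = 82.1 degrees

82.1 degrees


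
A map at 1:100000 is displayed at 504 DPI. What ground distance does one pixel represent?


pixel_cm = 2.54 / 504 ≈ 0.00504 cm
ground = pixel_cm * 100000 / 100 = 2.54 * 100000 / (504 * 100) = 254000 / 50400 ≈ 5.04 m

5.04 m


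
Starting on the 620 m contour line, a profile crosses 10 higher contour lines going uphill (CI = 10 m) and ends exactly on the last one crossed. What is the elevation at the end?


elevation = 620 + 10 * 10 = 720 m

720 m


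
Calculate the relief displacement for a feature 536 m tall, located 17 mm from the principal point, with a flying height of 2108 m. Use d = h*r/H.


d = h * r / H = 536 * 17 / 2108 = 4.32 mm

4.32 mm


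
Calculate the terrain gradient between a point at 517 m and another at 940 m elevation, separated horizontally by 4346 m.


gradient = (940 - 517) / 4346 = 423 / 4346 = 0.0973

0.0973


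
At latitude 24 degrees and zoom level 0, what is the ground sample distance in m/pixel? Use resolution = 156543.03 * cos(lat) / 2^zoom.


res = 156543.03 * cos(24) / 2^0 = 156543.03 * 0.91354546 / 1 = 143009.17 m/pixel

143009.17 m/pixel


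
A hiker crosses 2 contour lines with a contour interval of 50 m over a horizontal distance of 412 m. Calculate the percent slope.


elevation change = 2 * 50 = 100 m
slope = 100 / 412 * 100 = 24.3%

24.3%


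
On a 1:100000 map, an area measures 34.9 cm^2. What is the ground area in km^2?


ground_area = 34.9 * (100000/100)^2 = 34900000.0 m^2 = 34.9 km^2

34.9 km^2


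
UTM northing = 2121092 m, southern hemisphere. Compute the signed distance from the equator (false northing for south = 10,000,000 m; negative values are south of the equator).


For southern: actual = 2121092 - 10000000 = -7878908 m

-7878908 m


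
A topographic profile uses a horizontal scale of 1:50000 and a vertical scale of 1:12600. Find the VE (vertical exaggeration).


VE = horizontal_scale / vertical_scale = 50000 / 12600 ≈ 4.0

4.0x


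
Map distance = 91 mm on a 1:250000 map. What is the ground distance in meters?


ground = 91 mm * 250000 / 1000 = 22750.0 m

22750.0 m


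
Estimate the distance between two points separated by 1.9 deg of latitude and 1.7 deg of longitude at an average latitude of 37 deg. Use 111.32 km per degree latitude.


dlat_km = 1.9 * 111.32 = 211.508
dlon_km = 1.7 * 111.32 * cos(37) ≈ 151.137
dist = sqrt(211.508^2 + 151.137^2) ≈ 260.0 km

260.0 km


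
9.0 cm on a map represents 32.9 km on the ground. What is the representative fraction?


ground = 32.9 km = 3290000 cm; RF denominator = ground / map = 3290000 / 9.0 ≈ 365556; RF = 1:365556

1:365556


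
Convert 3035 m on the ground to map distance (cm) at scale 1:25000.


map_cm = 3035 * 100 / 25000 = 12.14 cm

12.14 cm


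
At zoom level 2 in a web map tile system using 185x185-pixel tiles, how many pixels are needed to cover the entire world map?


tiles per axis = 2^2 = 4
total tiles = 4^2 = 16
pixels per axis = 4 * 185 = 740
total pixels = 740^2 = 547600

547600 pixels


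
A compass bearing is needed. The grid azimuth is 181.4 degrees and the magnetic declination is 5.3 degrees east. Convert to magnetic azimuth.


magnetic azimuth = grid azimuth - declination (east +ve)
mag_az = 181.4 - 5.3 = 176.1 degrees

176.1 degrees


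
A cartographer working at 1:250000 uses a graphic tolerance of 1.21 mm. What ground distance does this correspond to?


ground = 1.21 mm * 250000 / 1000 = 302.5 m

302.5 m


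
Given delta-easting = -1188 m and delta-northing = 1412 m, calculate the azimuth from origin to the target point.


az = atan2(-1188, 1412) = -40.1 deg
adjusted to 0-360: 319.9 degrees

319.9 degrees


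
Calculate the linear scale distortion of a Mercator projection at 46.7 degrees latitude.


SF = 1 / cos(46.7) = 1 / 0.685818 = 1.458

1.458


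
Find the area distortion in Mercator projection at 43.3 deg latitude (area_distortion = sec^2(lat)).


area_distortion = 1/cos^2(43.3) = 1.888

1.888


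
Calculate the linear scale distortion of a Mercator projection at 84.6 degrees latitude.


SF = 1 / cos(84.6) = 1 / 0.094108 = 10.626

10.626


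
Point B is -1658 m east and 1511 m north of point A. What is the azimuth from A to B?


az = atan2(-1658, 1511) = -47.7 deg
adjusted to 0-360: 312.3 degrees

312.3 degrees


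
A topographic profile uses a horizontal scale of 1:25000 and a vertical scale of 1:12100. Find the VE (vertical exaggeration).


VE = horizontal_scale / vertical_scale = 25000 / 12100 ≈ 2.1

2.1x


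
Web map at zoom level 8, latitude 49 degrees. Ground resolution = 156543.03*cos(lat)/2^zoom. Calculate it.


res = 156543.03 * cos(49) / 2^8 = 156543.03 * 0.65605903 / 256 = 401.18 m/pixel

401.18 m/pixel


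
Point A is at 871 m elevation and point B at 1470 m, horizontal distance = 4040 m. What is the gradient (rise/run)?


gradient = (1470 - 871) / 4040 = 599 / 4040 = 0.1483

0.1483


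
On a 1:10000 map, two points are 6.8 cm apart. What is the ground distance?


ground = 6.8 cm * 10000 / 100 = 680.0 m

680.0 m


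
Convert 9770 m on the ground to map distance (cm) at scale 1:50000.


map_cm = 9770 * 100 / 50000 = 19.54 cm

19.54 cm


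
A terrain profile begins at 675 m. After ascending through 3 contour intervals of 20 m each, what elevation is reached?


elevation = 675 + 3 * 20 = 735 m

735 m


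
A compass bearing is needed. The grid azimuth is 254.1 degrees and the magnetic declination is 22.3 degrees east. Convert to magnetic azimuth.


magnetic azimuth = grid azimuth - declination (east +ve)
mag_az = 254.1 - 22.3 = 231.8 degrees

231.8 degrees


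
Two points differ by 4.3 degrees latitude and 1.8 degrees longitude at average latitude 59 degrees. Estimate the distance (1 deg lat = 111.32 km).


dlat_km = 4.3 * 111.32 = 478.676
dlon_km = 1.8 * 111.32 * cos(59) ≈ 103.201
dist = sqrt(478.676^2 + 103.201^2) ≈ 489.7 km

489.7 km


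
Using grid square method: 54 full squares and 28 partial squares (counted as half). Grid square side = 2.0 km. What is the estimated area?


effective squares = 54 + 28 * 0.5 = 68.0
area = 68.0 * 4.0 = 272.0 km^2

272.0 km^2


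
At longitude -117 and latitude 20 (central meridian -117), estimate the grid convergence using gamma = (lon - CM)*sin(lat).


gamma = (-117 - -117) * sin(20) = 0 * 0.34202 = 0.0 degrees

0.0 degrees


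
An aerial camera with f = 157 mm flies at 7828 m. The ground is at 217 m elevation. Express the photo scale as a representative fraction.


scale = f / (H - h) = 157 mm / 7611 m = 157 / 7611000 = 1:48478

1:48478


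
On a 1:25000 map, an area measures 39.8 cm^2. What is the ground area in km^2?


ground_area = 39.8 * (25000/100)^2 = 2487500.0 m^2 = 2.4875 km^2 ≈ 2.488 km^2

2.488 km^2


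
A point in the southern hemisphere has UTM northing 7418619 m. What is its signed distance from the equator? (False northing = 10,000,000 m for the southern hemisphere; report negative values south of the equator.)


For southern: actual = 7418619 - 10000000 = -2581381 m

-2581381 m


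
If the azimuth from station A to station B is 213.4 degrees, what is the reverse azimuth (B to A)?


back azimuth = (213.4 + 180) mod 360 = 33.4 degrees

33.4 degrees


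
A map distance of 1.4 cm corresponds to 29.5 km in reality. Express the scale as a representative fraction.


ground = 29.5 km = 2950000 cm; RF denominator = ground / map = 2950000 / 1.4 ≈ 2107143; RF = 1:2107143

1:2107143


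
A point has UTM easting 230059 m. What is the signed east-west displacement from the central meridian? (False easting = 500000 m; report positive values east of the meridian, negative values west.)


displacement = 230059 - 500000 = -269941 m

-269941 m


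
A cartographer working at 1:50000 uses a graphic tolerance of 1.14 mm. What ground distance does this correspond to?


ground = 1.14 mm * 50000 / 1000 = 57.0 m

57.0 m


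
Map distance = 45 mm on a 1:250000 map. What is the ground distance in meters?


ground = 45 mm * 250000 / 1000 = 11250.0 m

11250.0 m


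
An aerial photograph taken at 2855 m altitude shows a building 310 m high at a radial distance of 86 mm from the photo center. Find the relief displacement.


d = h * r / H = 310 * 86 / 2855 = 9.34 mm

9.34 mm


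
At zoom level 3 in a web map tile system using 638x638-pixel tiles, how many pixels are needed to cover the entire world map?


tiles per axis = 2^3 = 8
total tiles = 8^2 = 64
pixels per axis = 8 * 638 = 5104
total pixels = 5104^2 = 26050816

26050816 pixels


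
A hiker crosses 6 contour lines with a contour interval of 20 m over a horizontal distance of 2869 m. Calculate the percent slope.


elevation change = 6 * 20 = 120 m
slope = 120 / 2869 * 100 = 4.2%

4.2%


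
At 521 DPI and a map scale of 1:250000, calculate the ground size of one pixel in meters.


pixel_cm = 2.54 / 521 ≈ 0.004875 cm
ground = pixel_cm * 250000 / 100 = 2.54 * 250000 / (521 * 100) = 635000 / 52100 ≈ 12.19 m

12.19 m


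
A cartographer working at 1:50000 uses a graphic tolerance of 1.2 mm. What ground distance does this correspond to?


ground = 1.2 mm * 50000 / 1000 = 60.0 m

60.0 m


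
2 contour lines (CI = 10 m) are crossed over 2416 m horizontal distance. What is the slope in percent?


elevation change = 2 * 10 = 20 m
slope = 20 / 2416 * 100 = 0.8%

0.8%


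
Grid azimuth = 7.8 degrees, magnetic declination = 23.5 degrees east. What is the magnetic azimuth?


magnetic azimuth = grid azimuth - declination (east +ve)
mag_az = 7.8 - 23.5 = 344.3 degrees

344.3 degrees


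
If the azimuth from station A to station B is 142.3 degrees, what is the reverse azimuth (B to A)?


back azimuth = (142.3 + 180) mod 360 = 322.3 degrees

322.3 degrees


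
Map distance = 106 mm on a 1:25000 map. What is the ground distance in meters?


ground = 106 mm * 25000 / 1000 = 2650.0 m

2650.0 m


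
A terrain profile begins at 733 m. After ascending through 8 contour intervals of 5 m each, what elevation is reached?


elevation = 733 + 8 * 5 = 773 m

773 m


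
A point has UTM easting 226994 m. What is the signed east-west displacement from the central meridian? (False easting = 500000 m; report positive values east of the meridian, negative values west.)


displacement = 226994 - 500000 = -273006 m

-273006 m


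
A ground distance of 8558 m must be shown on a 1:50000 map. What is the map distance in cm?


map_cm = 8558 * 100 / 50000 = 17.116 cm ≈ 17.12 cm

17.12 cm


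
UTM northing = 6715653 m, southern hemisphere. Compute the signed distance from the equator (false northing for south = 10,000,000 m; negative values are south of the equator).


For southern: actual = 6715653 - 10000000 = -3284347 m

-3284347 m


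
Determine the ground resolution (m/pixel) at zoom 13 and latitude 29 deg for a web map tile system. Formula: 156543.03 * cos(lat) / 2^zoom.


res = 156543.03 * cos(29) / 2^13 = 156543.03 * 0.87461971 / 8192 = 16.71 m/pixel

16.71 m/pixel


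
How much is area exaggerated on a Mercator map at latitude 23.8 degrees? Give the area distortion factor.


area_distortion = 1/cos^2(23.8) = 1.195

1.195


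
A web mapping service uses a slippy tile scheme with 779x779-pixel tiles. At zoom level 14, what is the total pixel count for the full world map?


tiles per axis = 2^14 = 16384
total tiles = 16384^2 = 268435456
pixels per axis = 16384 * 779 = 12763136
total pixels = 12763136^2 = 162897640554496

162897640554496 pixels


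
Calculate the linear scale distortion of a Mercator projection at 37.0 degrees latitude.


SF = 1 / cos(37.0) = 1 / 0.798636 = 1.252

1.252


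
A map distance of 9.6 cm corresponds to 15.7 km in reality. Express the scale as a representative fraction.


ground = 15.7 km = 1570000 cm; RF denominator = ground / map = 1570000 / 9.6 ≈ 163542; RF = 1:163542

1:163542


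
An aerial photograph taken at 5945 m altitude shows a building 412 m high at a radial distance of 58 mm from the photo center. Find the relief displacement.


d = h * r / H = 412 * 58 / 5945 = 4.02 mm

4.02 mm


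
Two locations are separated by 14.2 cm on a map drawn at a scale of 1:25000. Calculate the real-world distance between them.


ground = 14.2 cm * 25000 / 100 = 3550.0 m = 3.55 km

3.55 km


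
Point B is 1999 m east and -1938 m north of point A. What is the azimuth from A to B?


az = atan2(1999, -1938) = 134.1 deg
adjusted to 0-360: 134.1 degrees

134.1 degrees


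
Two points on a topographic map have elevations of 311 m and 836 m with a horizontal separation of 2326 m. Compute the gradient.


gradient = (836 - 311) / 2326 = 525 / 2326 = 0.2257

0.2257


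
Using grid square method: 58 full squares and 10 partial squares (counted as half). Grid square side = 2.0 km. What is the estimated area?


effective squares = 58 + 10 * 0.5 = 63.0
area = 63.0 * 4.0 = 252.0 km^2

252.0 km^2


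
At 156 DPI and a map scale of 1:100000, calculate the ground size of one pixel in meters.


pixel_cm = 2.54 / 156 ≈ 0.016282 cm
ground = pixel_cm * 100000 / 100 = 2.54 * 100000 / (156 * 100) = 254000 / 15600 ≈ 16.28 m

16.28 m


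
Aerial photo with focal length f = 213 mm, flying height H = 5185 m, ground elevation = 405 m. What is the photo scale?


scale = f / (H - h) = 213 mm / 4780 m = 213 / 4780000 = 1:22441

1:22441


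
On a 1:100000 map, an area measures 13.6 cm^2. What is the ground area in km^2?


ground_area = 13.6 * (100000/100)^2 = 13600000.0 m^2 = 13.6 km^2

13.6 km^2


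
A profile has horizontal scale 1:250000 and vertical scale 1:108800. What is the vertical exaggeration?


VE = horizontal_scale / vertical_scale = 250000 / 108800 ≈ 2.3

2.3x


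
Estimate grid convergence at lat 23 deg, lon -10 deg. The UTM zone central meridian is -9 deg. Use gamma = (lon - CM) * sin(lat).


gamma = (-10 - -9) * sin(23) = -1 * 0.390731 = -0.391 degrees

-0.391 degrees


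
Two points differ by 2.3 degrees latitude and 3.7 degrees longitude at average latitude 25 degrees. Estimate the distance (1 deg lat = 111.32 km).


dlat_km = 2.3 * 111.32 = 256.036
dlon_km = 3.7 * 111.32 * cos(25) ≈ 373.294
dist = sqrt(256.036^2 + 373.294^2) ≈ 452.7 km

452.7 km


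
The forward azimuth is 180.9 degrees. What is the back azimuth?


back azimuth = (180.9 + 180) mod 360 = 0.9 degrees

0.9 degrees


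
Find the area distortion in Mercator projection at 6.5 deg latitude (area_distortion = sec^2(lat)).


area_distortion = 1/cos^2(6.5) = 1.013

1.013


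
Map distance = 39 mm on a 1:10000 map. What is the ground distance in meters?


ground = 39 mm * 10000 / 1000 = 390.0 m

390.0 m


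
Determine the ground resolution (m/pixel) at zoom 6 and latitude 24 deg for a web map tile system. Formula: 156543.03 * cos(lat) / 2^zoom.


res = 156543.03 * cos(24) / 2^6 = 156543.03 * 0.91354546 / 64 = 2234.52 m/pixel

2234.52 m/pixel


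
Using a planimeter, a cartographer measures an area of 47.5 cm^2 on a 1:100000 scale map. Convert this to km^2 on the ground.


ground_area = 47.5 * (100000/100)^2 = 47500000.0 m^2 = 47.5 km^2

47.5 km^2


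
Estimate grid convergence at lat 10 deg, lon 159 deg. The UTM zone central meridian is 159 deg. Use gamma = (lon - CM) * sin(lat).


gamma = (159 - 159) * sin(10) = 0 * 0.173648 = 0.0 degrees

0.0 degrees


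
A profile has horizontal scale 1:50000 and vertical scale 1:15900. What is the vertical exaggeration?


VE = horizontal_scale / vertical_scale = 50000 / 15900 ≈ 3.1

3.1x


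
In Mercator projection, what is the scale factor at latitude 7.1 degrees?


SF = 1 / cos(7.1) = 1 / 0.992332 = 1.008

1.008


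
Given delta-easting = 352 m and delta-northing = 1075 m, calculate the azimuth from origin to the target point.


az = atan2(352, 1075) = 18.1 deg
adjusted to 0-360: 18.1 degrees

18.1 degrees


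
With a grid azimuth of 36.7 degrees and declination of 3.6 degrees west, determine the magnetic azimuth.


magnetic azimuth = grid azimuth - declination (east +ve)
mag_az = 36.7 - -3.6 = 40.3 degrees

40.3 degrees


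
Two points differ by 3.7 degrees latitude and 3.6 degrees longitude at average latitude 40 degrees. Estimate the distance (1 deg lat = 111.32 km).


dlat_km = 3.7 * 111.32 = 411.884
dlon_km = 3.6 * 111.32 * cos(40) ≈ 306.994
dist = sqrt(411.884^2 + 306.994^2) ≈ 513.7 km

513.7 km


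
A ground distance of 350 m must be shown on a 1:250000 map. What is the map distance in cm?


map_cm = 350 * 100 / 250000 = 0.14 cm

0.14 cm


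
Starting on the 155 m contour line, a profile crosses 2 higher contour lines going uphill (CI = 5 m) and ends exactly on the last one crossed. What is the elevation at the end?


elevation = 155 + 2 * 5 = 165 m

165 m


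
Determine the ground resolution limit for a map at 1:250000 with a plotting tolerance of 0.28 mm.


ground = 0.28 mm * 250000 / 1000 = 70.0 m

70.0 m


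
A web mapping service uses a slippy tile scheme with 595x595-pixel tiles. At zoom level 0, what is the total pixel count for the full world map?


tiles per axis = 2^0 = 1
total tiles = 1^2 = 1
pixels per axis = 1 * 595 = 595
total pixels = 595^2 = 354025

354025 pixels


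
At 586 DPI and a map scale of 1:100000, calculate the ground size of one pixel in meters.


pixel_cm = 2.54 / 586 ≈ 0.004334 cm
ground = pixel_cm * 100000 / 100 = 2.54 * 100000 / (586 * 100) = 254000 / 58600 ≈ 4.33 m

4.33 m


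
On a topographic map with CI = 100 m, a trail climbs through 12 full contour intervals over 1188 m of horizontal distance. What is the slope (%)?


elevation change = 12 * 100 = 1200 m
slope = 1200 / 1188 * 100 = 101.0%

101.0%


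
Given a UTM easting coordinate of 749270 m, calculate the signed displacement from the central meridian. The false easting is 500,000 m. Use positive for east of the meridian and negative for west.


displacement = 749270 - 500000 = 249270 m

249270 m


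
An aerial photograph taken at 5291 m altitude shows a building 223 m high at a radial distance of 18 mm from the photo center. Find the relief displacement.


d = h * r / H = 223 * 18 / 5291 = 0.76 mm

0.76 mm


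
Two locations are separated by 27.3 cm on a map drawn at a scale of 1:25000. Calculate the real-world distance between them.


ground = 27.3 cm * 25000 / 100 = 6825.0 m = 6.825 km

6.825 km


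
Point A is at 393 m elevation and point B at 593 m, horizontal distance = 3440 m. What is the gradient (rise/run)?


gradient = (593 - 393) / 3440 = 200 / 3440 = 0.0581

0.0581


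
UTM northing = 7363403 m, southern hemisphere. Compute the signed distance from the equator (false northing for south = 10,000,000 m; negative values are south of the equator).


For southern: actual = 7363403 - 10000000 = -2636597 m

-2636597 m


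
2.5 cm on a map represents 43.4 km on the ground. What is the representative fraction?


ground = 43.4 km = 4340000 cm; RF denominator = ground / map = 4340000 / 2.5 = 1736000; RF = 1:1736000

1:1736000


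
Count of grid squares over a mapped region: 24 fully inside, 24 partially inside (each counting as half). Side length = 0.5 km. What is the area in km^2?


effective squares = 24 + 24 * 0.5 = 36.0
area = 36.0 * 0.25 = 9.0 km^2

9.0 km^2


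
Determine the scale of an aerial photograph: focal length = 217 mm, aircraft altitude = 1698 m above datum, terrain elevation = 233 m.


scale = f / (H - h) = 217 mm / 1465 m = 217 / 1465000 = 1:6751

1:6751


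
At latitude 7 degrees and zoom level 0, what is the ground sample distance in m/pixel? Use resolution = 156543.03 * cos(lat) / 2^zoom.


res = 156543.03 * cos(7) / 2^0 = 156543.03 * 0.99254615 / 1 = 155376.18 m/pixel

155376.18 m/pixel


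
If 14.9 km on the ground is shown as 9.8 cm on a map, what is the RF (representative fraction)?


ground = 14.9 km = 1490000 cm; RF denominator = ground / map = 1490000 / 9.8 ≈ 152041; RF = 1:152041

1:152041


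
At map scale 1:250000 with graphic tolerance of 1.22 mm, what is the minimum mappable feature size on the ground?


ground = 1.22 mm * 250000 / 1000 = 305.0 m

305.0 m


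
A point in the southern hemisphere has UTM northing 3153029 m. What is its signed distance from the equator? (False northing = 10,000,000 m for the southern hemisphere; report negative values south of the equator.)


For southern: actual = 3153029 - 10000000 = -6846971 m

-6846971 m


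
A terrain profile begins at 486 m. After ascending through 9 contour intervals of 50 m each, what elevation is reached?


elevation = 486 + 9 * 50 = 936 m

936 m


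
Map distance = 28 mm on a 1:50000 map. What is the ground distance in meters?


ground = 28 mm * 50000 / 1000 = 1400.0 m

1400.0 m


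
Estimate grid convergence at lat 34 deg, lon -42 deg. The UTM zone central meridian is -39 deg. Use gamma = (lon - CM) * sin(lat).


gamma = (-42 - -39) * sin(34) = -3 * 0.559193 = -1.678 degrees

-1.678 degrees


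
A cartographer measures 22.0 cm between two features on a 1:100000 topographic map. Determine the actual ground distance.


ground = 22.0 cm * 100000 / 100 = 22000.0 m = 22.0 km

22.0 km


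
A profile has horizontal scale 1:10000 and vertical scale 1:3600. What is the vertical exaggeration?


VE = horizontal_scale / vertical_scale = 10000 / 3600 ≈ 2.8

2.8x


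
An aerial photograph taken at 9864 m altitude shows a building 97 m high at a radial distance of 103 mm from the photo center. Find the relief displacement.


d = h * r / H = 97 * 103 / 9864 = 1.01 mm

1.01 mm


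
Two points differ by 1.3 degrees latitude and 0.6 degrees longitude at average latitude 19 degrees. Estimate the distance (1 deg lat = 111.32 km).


dlat_km = 1.3 * 111.32 = 144.716
dlon_km = 0.6 * 111.32 * cos(19) ≈ 63.153
dist = sqrt(144.716^2 + 63.153^2) ≈ 157.9 km

157.9 km


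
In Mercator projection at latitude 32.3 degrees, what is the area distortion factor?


area_distortion = 1/cos^2(32.3) = 1.4

1.4


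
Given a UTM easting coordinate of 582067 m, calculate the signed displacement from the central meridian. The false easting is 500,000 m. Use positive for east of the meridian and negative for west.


displacement = 582067 - 500000 = 82067 m

82067 m


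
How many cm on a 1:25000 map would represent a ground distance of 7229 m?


map_cm = 7229 * 100 / 25000 = 28.916 cm ≈ 28.92 cm

28.92 cm


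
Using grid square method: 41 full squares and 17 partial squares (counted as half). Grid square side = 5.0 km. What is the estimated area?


effective squares = 41 + 17 * 0.5 = 49.5
area = 49.5 * 25.0 = 1237.5 km^2

1237.5 km^2


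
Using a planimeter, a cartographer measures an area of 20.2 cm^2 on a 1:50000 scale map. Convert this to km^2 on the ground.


ground_area = 20.2 * (50000/100)^2 = 5050000.0 m^2 = 5.05 km^2

5.05 km^2


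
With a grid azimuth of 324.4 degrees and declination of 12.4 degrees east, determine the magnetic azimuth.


magnetic azimuth = grid azimuth - declination (east +ve)
mag_az = 324.4 - 12.4 = 312.0 degrees

312.0 degrees


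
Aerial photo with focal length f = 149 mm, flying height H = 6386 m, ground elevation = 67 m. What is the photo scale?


scale = f / (H - h) = 149 mm / 6319 m = 149 / 6319000 = 1:42409

1:42409


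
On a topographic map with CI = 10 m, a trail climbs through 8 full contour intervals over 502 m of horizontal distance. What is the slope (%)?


elevation change = 8 * 10 = 80 m
slope = 80 / 502 * 100 = 15.9%

15.9%


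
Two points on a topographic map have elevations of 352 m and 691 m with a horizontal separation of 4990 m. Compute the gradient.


gradient = (691 - 352) / 4990 = 339 / 4990 = 0.0679

0.0679
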